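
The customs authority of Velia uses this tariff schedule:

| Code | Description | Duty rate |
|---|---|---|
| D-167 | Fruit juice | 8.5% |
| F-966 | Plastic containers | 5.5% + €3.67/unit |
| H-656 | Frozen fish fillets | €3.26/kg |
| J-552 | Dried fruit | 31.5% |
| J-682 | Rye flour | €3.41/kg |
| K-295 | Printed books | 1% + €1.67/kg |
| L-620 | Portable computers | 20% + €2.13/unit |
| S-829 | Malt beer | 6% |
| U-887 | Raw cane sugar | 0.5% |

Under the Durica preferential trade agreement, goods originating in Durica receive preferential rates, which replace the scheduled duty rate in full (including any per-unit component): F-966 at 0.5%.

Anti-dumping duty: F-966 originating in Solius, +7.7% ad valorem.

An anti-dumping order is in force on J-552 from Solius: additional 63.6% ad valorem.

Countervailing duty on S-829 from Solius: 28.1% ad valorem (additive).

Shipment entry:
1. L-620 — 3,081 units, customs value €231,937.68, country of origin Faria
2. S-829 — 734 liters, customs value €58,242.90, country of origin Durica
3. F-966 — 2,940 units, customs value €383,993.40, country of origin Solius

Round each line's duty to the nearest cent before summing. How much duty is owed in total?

Line 1 (L-620, Faria, 3,081 units, €231,937.68):
Base rate for L-620 is 20% + €2.13/unit.
Duty = €231,937.68 × 20% + 3,081 × €2.13 = €52,950.07.
Line 2 (S-829, Durica, 734 liters, €58,242.90):
Base rate for S-829 is 6%.
Origin Durica is the FTA partner but S-829 is not on the preference list; base rate stands.
The additional-duty order on S-829 targets Solius, not Durica; it does not apply.
Duty = €58,242.90 × 6% = €3,494.57.
Line 3 (F-966, Solius, 2,940 units, €383,993.40):
Base rate for F-966 is 5.5% + €3.67/unit.
F-966 has an FTA preferential rate, but origin Solius is not Durica; base rate stands.
Additional duty on F-966 from Solius: +7.7%. Applied ad valorem rate: 5.5% + 7.7% = 13.2%.
Duty = €383,993.40 × 13.2% + 2,940 × €3.67 = €61,476.93.
Total = €52,950.07 + €3,494.57 + €61,476.93 = €117,921.57.

€117,921.57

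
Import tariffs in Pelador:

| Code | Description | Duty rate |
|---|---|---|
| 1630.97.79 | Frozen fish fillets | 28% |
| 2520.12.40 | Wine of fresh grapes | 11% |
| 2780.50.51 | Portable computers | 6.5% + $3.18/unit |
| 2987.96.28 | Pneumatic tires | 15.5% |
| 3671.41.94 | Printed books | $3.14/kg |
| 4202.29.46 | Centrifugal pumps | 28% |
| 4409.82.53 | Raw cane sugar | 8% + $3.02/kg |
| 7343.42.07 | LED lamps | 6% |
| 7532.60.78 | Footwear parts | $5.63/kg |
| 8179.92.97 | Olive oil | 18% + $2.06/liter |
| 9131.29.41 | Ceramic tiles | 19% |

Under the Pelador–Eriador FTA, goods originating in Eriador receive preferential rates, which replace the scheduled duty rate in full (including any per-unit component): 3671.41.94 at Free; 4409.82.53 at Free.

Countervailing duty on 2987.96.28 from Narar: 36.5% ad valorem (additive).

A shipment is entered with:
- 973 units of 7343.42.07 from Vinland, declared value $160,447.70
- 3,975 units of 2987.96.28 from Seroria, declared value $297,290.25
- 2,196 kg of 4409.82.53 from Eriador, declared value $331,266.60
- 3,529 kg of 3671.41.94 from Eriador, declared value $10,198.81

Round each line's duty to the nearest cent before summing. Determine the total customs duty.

$55,706.85

Line 1 (7343.42.07, Vinland, 973 units, $160,447.70):
Base rate for 7343.42.07 is 6%.
Duty = $160,447.70 × 6% = $9,626.86.
Line 2 (2987.96.28, Seroria, 3,975 units, $297,290.25):
Base rate for 2987.96.28 is 15.5%.
The additional-duty order on 2987.96.28 targets Narar, not Seroria; it does not apply.
Duty = $297,290.25 × 15.5% = $46,079.99.
Line 3 (4409.82.53, Eriador, 2,196 kg, $331,266.60):
Base rate for 4409.82.53 is 8% + $3.02/kg.
Origin Eriador qualifies under the Pelador–Eriador agreement and 4409.82.53 is covered: preferential rate Free applies instead.
Duty = $331,266.60 × 0% = $0.00.
Line 4 (3671.41.94, Eriador, 3,529 kg, $10,198.81):
Base rate for 3671.41.94 is $3.14/kg.
Origin Eriador qualifies under the Pelador–Eriador agreement and 3671.41.94 is covered: preferential rate Free applies instead.
Duty = $10,198.81 × 0% = $0.00.
Total = $9,626.86 + $46,079.99 + $0.00 + $0.00 = $55,706.85.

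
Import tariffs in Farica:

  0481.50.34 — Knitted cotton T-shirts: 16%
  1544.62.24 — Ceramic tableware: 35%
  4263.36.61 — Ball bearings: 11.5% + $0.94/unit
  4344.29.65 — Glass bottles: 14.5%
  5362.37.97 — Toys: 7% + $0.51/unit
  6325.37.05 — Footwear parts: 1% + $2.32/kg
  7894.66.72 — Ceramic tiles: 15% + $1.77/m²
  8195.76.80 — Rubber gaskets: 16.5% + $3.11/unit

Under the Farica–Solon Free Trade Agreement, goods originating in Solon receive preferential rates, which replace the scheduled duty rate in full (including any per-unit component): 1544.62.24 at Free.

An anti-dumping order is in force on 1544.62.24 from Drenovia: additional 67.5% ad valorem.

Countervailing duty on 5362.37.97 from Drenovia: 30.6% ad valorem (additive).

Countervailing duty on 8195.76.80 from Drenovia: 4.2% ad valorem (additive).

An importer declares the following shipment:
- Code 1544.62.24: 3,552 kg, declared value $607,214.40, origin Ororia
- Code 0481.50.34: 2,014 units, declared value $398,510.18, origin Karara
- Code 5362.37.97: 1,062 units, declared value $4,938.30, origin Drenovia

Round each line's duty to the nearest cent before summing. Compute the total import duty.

Line 1 (1544.62.24, Ororia, 3,552 kg, $607,214.40):
Base rate for 1544.62.24 is 35%.
1544.62.24 has an FTA preferential rate, but origin Ororia is not Solon; base rate stands.
The additional-duty order on 1544.62.24 targets Drenovia, not Ororia; it does not apply.
Duty = $607,214.40 × 35% = $212,525.04.
Line 2 (0481.50.34, Karara, 2,014 units, $398,510.18):
Base rate for 0481.50.34 is 16%.
Duty = $398,510.18 × 16% = $63,761.63.
Line 3 (5362.37.97, Drenovia, 1,062 units, $4,938.30):
Base rate for 5362.37.97 is 7% + $0.51/unit.
Additional duty on 5362.37.97 from Drenovia: +30.6%. Applied ad valorem rate: 7% + 30.6% = 37.6%.
Duty = $4,938.30 × 37.6% + 1,062 × $0.51 = $2,398.42.
Total = $212,525.04 + $63,761.63 + $2,398.42 = $278,685.09.

$278,685.09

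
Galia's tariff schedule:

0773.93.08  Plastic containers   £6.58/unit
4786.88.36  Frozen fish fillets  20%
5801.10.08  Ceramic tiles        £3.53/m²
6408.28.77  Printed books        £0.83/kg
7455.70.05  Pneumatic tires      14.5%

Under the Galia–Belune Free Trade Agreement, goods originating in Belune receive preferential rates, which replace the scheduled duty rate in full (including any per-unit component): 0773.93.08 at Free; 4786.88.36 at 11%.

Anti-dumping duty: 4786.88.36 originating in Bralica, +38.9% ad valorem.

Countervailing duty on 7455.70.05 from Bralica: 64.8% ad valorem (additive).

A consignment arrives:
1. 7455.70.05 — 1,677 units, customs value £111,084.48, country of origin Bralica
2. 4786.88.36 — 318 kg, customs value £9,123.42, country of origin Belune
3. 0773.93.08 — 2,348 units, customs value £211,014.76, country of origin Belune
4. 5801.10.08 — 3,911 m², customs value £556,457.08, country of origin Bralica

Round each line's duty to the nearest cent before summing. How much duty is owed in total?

£102,899.40

Line 1 (7455.70.05, Bralica, 1,677 units, £111,084.48):
Base rate for 7455.70.05 is 14.5%.
Additional duty on 7455.70.05 from Bralica: +64.8%. Applied ad valorem rate: 14.5% + 64.8% = 79.3%.
Duty = £111,084.48 × 79.3% = £88,089.99.
Line 2 (4786.88.36, Belune, 318 kg, £9,123.42):
Base rate for 4786.88.36 is 20%.
Origin Belune qualifies under the Galia–Belune agreement and 4786.88.36 is covered: preferential rate 11% applies instead.
The additional-duty order on 4786.88.36 targets Bralica, not Belune; it does not apply.
Duty = £9,123.42 × 11% = £1,003.58.
Line 3 (0773.93.08, Belune, 2,348 units, £211,014.76):
Base rate for 0773.93.08 is £6.58/unit.
Origin Belune qualifies under the Galia–Belune agreement and 0773.93.08 is covered: preferential rate Free applies instead.
Duty = £211,014.76 × 0% = £0.00.
Line 4 (5801.10.08, Bralica, 3,911 m², £556,457.08):
Base rate for 5801.10.08 is £3.53/m².
Duty = 3,911 × £3.53 = £13,805.83.
Total = £88,089.99 + £1,003.58 + £0.00 + £13,805.83 = £102,899.40.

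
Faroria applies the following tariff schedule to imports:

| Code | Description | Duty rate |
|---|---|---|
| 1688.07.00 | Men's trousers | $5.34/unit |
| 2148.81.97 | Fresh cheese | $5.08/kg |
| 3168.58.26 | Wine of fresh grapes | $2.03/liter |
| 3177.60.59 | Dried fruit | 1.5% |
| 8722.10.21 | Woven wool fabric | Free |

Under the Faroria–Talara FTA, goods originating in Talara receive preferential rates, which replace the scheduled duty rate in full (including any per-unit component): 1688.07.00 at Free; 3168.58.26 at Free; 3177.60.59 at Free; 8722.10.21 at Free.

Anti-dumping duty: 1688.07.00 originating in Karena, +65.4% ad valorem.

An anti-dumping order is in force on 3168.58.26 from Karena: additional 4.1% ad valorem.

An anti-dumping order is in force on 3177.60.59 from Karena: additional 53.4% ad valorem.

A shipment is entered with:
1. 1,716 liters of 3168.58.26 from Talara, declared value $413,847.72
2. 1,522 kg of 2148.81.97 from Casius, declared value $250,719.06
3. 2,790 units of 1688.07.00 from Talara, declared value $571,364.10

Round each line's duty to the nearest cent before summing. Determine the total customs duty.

Line 1 (3168.58.26, Talara, 1,716 liters, $413,847.72):
Base rate for 3168.58.26 is $2.03/liter.
Origin Talara qualifies under the Faroria–Talara agreement and 3168.58.26 is covered: preferential rate Free applies instead.
The additional-duty order on 3168.58.26 targets Karena, not Talara; it does not apply.
Duty = $413,847.72 × 0% = $0.00.
Line 2 (2148.81.97, Casius, 1,522 kg, $250,719.06):
Base rate for 2148.81.97 is $5.08/kg.
Duty = 1,522 × $5.08 = $7,731.76.
Line 3 (1688.07.00, Talara, 2,790 units, $571,364.10):
Base rate for 1688.07.00 is $5.34/unit.
Origin Talara qualifies under the Faroria–Talara agreement and 1688.07.00 is covered: preferential rate Free applies instead.
The additional-duty order on 1688.07.00 targets Karena, not Talara; it does not apply.
Duty = $571,364.10 × 0% = $0.00.
Total = $0.00 + $7,731.76 + $0.00 = $7,731.76.

$7,731.76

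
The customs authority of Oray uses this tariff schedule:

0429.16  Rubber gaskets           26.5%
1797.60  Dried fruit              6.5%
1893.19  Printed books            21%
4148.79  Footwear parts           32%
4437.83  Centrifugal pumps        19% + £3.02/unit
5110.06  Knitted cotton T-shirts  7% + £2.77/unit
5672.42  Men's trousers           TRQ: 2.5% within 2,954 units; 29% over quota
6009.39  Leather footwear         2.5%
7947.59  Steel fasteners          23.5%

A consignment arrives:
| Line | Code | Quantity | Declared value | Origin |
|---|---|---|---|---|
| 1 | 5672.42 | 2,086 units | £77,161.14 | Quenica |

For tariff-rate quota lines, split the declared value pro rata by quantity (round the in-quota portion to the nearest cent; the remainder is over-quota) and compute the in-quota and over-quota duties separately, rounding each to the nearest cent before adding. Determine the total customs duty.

£1,929.03

Line 1 (5672.42, Quenica, 2,086 units, £77,161.14):
Code 5672.42 is under a tariff-rate quota (threshold 2,954 units). Quantity 2,086 units is within the quota, so the in-quota rate 2.5% applies to the full value.
Duty = £77,161.14 × 2.5% = £1,929.03.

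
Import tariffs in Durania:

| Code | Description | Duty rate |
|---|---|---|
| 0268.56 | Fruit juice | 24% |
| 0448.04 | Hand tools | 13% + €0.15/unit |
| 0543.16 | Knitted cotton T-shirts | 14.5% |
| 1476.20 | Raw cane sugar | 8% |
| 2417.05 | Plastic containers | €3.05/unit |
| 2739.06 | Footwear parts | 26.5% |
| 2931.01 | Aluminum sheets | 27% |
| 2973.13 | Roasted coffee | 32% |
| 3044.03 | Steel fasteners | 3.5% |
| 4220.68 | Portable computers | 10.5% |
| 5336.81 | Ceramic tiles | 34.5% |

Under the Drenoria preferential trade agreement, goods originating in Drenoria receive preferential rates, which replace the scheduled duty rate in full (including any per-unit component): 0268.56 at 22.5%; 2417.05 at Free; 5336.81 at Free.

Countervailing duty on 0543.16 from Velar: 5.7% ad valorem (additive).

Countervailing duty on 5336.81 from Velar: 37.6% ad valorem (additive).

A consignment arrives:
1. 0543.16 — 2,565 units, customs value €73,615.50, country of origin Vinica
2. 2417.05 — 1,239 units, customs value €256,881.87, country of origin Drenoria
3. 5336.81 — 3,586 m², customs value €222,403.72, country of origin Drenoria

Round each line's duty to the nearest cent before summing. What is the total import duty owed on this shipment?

Line 1 (0543.16, Vinica, 2,565 units, €73,615.50):
Base rate for 0543.16 is 14.5%.
The additional-duty order on 0543.16 targets Velar, not Vinica; it does not apply.
Duty = €73,615.50 × 14.5% = €10,674.25.
Line 2 (2417.05, Drenoria, 1,239 units, €256,881.87):
Base rate for 2417.05 is €3.05/unit.
Origin Drenoria qualifies under the Durania–Drenoria agreement and 2417.05 is covered: preferential rate Free applies instead.
Duty = €256,881.87 × 0% = €0.00.
Line 3 (5336.81, Drenoria, 3,586 m², €222,403.72):
Base rate for 5336.81 is 34.5%.
Origin Drenoria qualifies under the Durania–Drenoria agreement and 5336.81 is covered: preferential rate Free applies instead.
The additional-duty order on 5336.81 targets Velar, not Drenoria; it does not apply.
Duty = €222,403.72 × 0% = €0.00.
Total = €10,674.25 + €0.00 + €0.00 = €10,674.25.

€10,674.25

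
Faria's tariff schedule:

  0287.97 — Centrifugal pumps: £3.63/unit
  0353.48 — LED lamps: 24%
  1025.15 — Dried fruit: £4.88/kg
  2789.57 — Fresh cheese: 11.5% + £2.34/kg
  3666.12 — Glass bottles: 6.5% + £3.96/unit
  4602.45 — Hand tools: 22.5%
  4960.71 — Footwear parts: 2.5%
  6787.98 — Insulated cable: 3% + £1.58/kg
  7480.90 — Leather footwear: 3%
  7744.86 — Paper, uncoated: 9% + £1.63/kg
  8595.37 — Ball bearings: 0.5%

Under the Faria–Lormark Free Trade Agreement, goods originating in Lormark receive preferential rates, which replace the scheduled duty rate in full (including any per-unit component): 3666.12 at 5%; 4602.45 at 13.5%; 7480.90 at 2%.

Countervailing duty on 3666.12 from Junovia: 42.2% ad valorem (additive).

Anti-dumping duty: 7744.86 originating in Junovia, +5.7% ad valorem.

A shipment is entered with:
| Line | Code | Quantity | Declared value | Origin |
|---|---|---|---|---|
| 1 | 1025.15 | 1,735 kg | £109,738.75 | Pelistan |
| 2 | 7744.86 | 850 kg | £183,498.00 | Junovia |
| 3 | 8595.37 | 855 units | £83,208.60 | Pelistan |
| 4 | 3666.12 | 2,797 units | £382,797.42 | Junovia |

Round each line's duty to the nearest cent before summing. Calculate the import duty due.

Line 1 (1025.15, Pelistan, 1,735 kg, £109,738.75):
Base rate for 1025.15 is £4.88/kg.
Duty = 1,735 × £4.88 = £8,466.80.
Line 2 (7744.86, Junovia, 850 kg, £183,498.00):
Base rate for 7744.86 is 9% + £1.63/kg.
Additional duty on 7744.86 from Junovia: +5.7%. Applied ad valorem rate: 9% + 5.7% = 14.7%.
Duty = £183,498.00 × 14.7% + 850 × £1.63 = £28,359.71.
Line 3 (8595.37, Pelistan, 855 units, £83,208.60):
Base rate for 8595.37 is 0.5%.
Duty = £83,208.60 × 0.5% = £416.04.
Line 4 (3666.12, Junovia, 2,797 units, £382,797.42):
Base rate for 3666.12 is 6.5% + £3.96/unit.
3666.12 has an FTA preferential rate, but origin Junovia is not Lormark; base rate stands.
Additional duty on 3666.12 from Junovia: +42.2%. Applied ad valorem rate: 6.5% + 42.2% = 48.7%.
Duty = £382,797.42 × 48.7% + 2,797 × £3.96 = £197,498.46.
Total = £8,466.80 + £28,359.71 + £416.04 + £197,498.46 = £234,741.01.

£234,741.01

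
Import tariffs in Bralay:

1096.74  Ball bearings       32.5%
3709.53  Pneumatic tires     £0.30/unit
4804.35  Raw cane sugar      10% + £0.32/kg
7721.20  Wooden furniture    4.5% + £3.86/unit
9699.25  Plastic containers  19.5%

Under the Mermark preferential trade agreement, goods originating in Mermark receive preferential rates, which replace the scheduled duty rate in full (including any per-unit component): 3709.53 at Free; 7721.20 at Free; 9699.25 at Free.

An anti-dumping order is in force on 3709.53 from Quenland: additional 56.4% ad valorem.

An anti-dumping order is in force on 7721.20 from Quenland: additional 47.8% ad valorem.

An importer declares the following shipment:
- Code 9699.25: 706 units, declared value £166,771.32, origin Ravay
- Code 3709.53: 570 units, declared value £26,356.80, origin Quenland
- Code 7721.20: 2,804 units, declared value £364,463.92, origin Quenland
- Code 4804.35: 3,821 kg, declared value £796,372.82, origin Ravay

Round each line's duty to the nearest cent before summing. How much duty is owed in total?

£329,854.72

Line 1 (9699.25, Ravay, 706 units, £166,771.32):
Base rate for 9699.25 is 19.5%.
9699.25 has an FTA preferential rate, but origin Ravay is not Mermark; base rate stands.
Duty = £166,771.32 × 19.5% = £32,520.41.
Line 2 (3709.53, Quenland, 570 units, £26,356.80):
Base rate for 3709.53 is £0.30/unit.
3709.53 has an FTA preferential rate, but origin Quenland is not Mermark; base rate stands.
Additional duty on 3709.53 from Quenland: +56.4% ad valorem. Applied ad valorem rate = 56.4%.
Duty = £26,356.80 × 56.4% + 570 × £0.30 = £15,036.24.
Line 3 (7721.20, Quenland, 2,804 units, £364,463.92):
Base rate for 7721.20 is 4.5% + £3.86/unit.
7721.20 has an FTA preferential rate, but origin Quenland is not Mermark; base rate stands.
Additional duty on 7721.20 from Quenland: +47.8%. Applied ad valorem rate: 4.5% + 47.8% = 52.3%.
Duty = £364,463.92 × 52.3% + 2,804 × £3.86 = £201,438.07.
Line 4 (4804.35, Ravay, 3,821 kg, £796,372.82):
Base rate for 4804.35 is 10% + £0.32/kg.
Duty = £796,372.82 × 10% + 3,821 × £0.32 = £80,860.00.
Total = £32,520.41 + £15,036.24 + £201,438.07 + £80,860.00 = £329,854.72.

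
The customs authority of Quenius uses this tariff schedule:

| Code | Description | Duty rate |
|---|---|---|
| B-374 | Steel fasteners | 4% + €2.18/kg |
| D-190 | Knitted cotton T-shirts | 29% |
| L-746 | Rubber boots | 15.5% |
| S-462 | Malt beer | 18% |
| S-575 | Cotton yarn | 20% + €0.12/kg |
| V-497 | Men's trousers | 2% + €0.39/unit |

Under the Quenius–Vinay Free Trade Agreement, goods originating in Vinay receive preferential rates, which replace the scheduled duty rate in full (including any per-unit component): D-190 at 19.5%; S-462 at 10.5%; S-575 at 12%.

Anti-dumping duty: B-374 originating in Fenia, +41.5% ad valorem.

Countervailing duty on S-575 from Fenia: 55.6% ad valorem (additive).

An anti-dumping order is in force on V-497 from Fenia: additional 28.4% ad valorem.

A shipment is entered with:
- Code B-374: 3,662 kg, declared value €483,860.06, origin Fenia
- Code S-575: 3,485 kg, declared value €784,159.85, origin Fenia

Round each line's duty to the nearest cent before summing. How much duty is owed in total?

Line 1 (B-374, Fenia, 3,662 kg, €483,860.06):
Base rate for B-374 is 4% + €2.18/kg.
Additional duty on B-374 from Fenia: +41.5%. Applied ad valorem rate: 4% + 41.5% = 45.5%.
Duty = €483,860.06 × 45.5% + 3,662 × €2.18 = €228,139.49.
Line 2 (S-575, Fenia, 3,485 kg, €784,159.85):
Base rate for S-575 is 20% + €0.12/kg.
S-575 has an FTA preferential rate, but origin Fenia is not Vinay; base rate stands.
Additional duty on S-575 from Fenia: +55.6%. Applied ad valorem rate: 20% + 55.6% = 75.6%.
Duty = €784,159.85 × 75.6% + 3,485 × €0.12 = €593,243.05.
Total = €228,139.49 + €593,243.05 = €821,382.54.

€821,382.54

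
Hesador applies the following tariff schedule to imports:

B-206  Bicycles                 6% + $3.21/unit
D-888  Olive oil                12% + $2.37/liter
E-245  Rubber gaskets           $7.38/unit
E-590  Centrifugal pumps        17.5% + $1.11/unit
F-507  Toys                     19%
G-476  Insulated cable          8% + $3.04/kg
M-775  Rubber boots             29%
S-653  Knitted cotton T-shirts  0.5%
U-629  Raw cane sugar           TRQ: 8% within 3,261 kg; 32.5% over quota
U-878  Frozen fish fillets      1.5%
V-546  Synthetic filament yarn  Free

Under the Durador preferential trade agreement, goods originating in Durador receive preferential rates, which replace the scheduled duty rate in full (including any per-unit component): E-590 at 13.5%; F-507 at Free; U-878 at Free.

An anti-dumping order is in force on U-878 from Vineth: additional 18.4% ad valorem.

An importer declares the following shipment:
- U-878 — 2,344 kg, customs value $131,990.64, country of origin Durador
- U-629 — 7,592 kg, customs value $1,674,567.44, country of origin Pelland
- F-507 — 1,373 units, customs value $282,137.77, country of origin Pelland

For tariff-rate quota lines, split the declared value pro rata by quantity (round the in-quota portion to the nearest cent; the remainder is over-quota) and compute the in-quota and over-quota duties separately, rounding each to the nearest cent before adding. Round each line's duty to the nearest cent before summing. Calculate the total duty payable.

$421,617.30

Line 1 (U-878, Durador, 2,344 kg, $131,990.64):
Base rate for U-878 is 1.5%.
Origin Durador qualifies under the Hesador–Durador agreement and U-878 is covered: preferential rate Free applies instead.
The additional-duty order on U-878 targets Vineth, not Durador; it does not apply.
Duty = $131,990.64 × 0% = $0.00.
Line 2 (U-629, Pelland, 7,592 kg, $1,674,567.44):
Code U-629 is under a tariff-rate quota (threshold 3,261 kg). In-quota: 3,261 kg at 8%; over-quota: 4,331 kg at 32.5%.
Pro-rata value split: in-quota = $1,674,567.44 × 3,261/7,592 = $719,278.77; over-quota = $1,674,567.44 − $719,278.77 = $955,288.67.
In-quota duty = $719,278.77 × 8% = $57,542.30. Over-quota duty = $955,288.67 × 32.5% = $310,468.82.
Line duty = $57,542.30 + $310,468.82 = $368,011.12.
Line 3 (F-507, Pelland, 1,373 units, $282,137.77):
Base rate for F-507 is 19%.
F-507 has an FTA preferential rate, but origin Pelland is not Durador; base rate stands.
Duty = $282,137.77 × 19% = $53,606.18.
Total = $0.00 + $368,011.12 + $53,606.18 = $421,617.30.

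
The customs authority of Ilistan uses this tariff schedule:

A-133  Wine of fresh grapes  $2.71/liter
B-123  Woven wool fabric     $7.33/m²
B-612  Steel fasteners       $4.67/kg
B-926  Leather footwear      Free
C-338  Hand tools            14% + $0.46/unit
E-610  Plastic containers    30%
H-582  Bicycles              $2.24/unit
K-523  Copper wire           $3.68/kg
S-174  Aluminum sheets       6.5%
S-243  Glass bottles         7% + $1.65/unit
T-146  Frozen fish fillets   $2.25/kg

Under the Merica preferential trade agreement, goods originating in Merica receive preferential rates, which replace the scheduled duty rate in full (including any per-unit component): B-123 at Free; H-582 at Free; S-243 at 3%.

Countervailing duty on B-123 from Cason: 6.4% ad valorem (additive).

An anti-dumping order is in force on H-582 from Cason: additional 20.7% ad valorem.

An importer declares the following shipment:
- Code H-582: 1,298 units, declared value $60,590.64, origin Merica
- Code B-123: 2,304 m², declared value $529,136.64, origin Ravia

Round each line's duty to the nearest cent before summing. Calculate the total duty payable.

$16,888.32

Line 1 (H-582, Merica, 1,298 units, $60,590.64):
Base rate for H-582 is $2.24/unit.
Origin Merica qualifies under the Ilistan–Merica agreement and H-582 is covered: preferential rate Free applies instead.
The additional-duty order on H-582 targets Cason, not Merica; it does not apply.
Duty = $60,590.64 × 0% = $0.00.
Line 2 (B-123, Ravia, 2,304 m², $529,136.64):
Base rate for B-123 is $7.33/m².
B-123 has an FTA preferential rate, but origin Ravia is not Merica; base rate stands.
The additional-duty order on B-123 targets Cason, not Ravia; it does not apply.
Duty = 2,304 × $7.33 = $16,888.32.
Total = $0.00 + $16,888.32 = $16,888.32.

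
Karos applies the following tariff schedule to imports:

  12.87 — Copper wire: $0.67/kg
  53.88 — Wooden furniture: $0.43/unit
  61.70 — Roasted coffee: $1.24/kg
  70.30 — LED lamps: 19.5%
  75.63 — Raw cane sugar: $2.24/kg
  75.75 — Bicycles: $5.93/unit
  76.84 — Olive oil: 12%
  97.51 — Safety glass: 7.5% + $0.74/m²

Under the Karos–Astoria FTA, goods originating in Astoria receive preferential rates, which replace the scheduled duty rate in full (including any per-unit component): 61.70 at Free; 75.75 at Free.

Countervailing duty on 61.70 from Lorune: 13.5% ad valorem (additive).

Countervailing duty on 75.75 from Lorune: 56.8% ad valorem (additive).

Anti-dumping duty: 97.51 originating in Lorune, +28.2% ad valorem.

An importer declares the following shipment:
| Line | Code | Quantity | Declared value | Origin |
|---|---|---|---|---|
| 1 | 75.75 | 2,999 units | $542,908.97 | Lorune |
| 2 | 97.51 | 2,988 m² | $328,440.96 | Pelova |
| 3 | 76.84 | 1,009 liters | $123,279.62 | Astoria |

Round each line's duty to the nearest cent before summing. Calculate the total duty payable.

$367,794.10

Line 1 (75.75, Lorune, 2,999 units, $542,908.97):
Base rate for 75.75 is $5.93/unit.
75.75 has an FTA preferential rate, but origin Lorune is not Astoria; base rate stands.
Additional duty on 75.75 from Lorune: +56.8% ad valorem. Applied ad valorem rate = 56.8%.
Duty = $542,908.97 × 56.8% + 2,999 × $5.93 = $326,156.36.
Line 2 (97.51, Pelova, 2,988 m², $328,440.96):
Base rate for 97.51 is 7.5% + $0.74/m².
The additional-duty order on 97.51 targets Lorune, not Pelova; it does not apply.
Duty = $328,440.96 × 7.5% + 2,988 × $0.74 = $26,844.19.
Line 3 (76.84, Astoria, 1,009 liters, $123,279.62):
Base rate for 76.84 is 12%.
Origin Astoria is the FTA partner but 76.84 is not on the preference list; base rate stands.
Duty = $123,279.62 × 12% = $14,793.55.
Total = $326,156.36 + $26,844.19 + $14,793.55 = $367,794.10.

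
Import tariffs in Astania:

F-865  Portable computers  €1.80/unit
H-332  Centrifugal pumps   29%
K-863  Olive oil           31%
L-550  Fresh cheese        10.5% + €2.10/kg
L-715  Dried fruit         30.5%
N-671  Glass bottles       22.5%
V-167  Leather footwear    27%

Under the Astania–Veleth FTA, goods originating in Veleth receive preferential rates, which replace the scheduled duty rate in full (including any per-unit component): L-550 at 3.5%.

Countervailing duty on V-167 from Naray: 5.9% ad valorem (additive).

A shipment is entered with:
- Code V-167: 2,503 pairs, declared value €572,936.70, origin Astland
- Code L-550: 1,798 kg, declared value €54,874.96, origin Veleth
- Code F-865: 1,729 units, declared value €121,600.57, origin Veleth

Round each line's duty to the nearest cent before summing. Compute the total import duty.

Line 1 (V-167, Astland, 2,503 pairs, €572,936.70):
Base rate for V-167 is 27%.
The additional-duty order on V-167 targets Naray, not Astland; it does not apply.
Duty = €572,936.70 × 27% = €154,692.91.
Line 2 (L-550, Veleth, 1,798 kg, €54,874.96):
Base rate for L-550 is 10.5% + €2.10/kg.
Origin Veleth qualifies under the Astania–Veleth agreement and L-550 is covered: preferential rate 3.5% applies instead.
Duty = €54,874.96 × 3.5% = €1,920.62.
Line 3 (F-865, Veleth, 1,729 units, €121,600.57):
Base rate for F-865 is €1.80/unit.
Origin Veleth is the FTA partner but F-865 is not on the preference list; base rate stands.
Duty = 1,729 × €1.80 = €3,112.20.
Total = €154,692.91 + €1,920.62 + €3,112.20 = €159,725.73.

€159,725.73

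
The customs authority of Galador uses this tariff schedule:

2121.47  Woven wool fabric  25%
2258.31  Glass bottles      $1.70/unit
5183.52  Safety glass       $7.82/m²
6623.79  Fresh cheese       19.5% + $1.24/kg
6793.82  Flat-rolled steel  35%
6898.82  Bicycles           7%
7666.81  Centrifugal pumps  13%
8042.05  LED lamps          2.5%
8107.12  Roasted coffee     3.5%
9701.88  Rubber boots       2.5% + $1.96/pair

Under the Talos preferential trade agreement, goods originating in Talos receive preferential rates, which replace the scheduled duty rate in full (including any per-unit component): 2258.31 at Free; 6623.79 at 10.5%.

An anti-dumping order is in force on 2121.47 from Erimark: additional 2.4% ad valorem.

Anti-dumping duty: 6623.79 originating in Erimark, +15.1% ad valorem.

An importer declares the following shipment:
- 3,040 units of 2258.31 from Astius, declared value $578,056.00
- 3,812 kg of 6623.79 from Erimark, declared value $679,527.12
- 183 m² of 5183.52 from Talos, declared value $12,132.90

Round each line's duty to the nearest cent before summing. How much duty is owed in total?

Line 1 (2258.31, Astius, 3,040 units, $578,056.00):
Base rate for 2258.31 is $1.70/unit.
2258.31 has an FTA preferential rate, but origin Astius is not Talos; base rate stands.
Duty = 3,040 × $1.70 = $5,168.00.
Line 2 (6623.79, Erimark, 3,812 kg, $679,527.12):
Base rate for 6623.79 is 19.5% + $1.24/kg.
6623.79 has an FTA preferential rate, but origin Erimark is not Talos; base rate stands.
Additional duty on 6623.79 from Erimark: +15.1%. Applied ad valorem rate: 19.5% + 15.1% = 34.6%.
Duty = $679,527.12 × 34.6% + 3,812 × $1.24 = $239,843.26.
Line 3 (5183.52, Talos, 183 m², $12,132.90):
Base rate for 5183.52 is $7.82/m².
Origin Talos is the FTA partner but 5183.52 is not on the preference list; base rate stands.
Duty = 183 × $7.82 = $1,431.06.
Total = $5,168.00 + $239,843.26 + $1,431.06 = $246,442.32.

$246,442.32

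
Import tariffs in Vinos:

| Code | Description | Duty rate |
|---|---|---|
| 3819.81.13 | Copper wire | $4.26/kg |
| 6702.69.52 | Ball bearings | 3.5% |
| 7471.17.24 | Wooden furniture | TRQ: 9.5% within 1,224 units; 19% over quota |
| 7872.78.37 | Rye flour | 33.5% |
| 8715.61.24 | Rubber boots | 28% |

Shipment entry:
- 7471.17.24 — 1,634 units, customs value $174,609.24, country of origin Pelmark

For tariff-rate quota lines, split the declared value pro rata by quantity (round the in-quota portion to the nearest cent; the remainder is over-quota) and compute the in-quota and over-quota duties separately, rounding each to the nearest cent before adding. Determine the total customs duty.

$20,750.07

Line 1 (7471.17.24, Pelmark, 1,634 units, $174,609.24):
Code 7471.17.24 is under a tariff-rate quota (threshold 1,224 units). In-quota: 1,224 units at 9.5%; over-quota: 410 units at 19%.
Pro-rata value split: in-quota = $174,609.24 × 1,224/1,634 = $130,796.64; over-quota = $174,609.24 − $130,796.64 = $43,812.60.
In-quota duty = $130,796.64 × 9.5% = $12,425.68. Over-quota duty = $43,812.60 × 19% = $8,324.39.
Line duty = $12,425.68 + $8,324.39 = $20,750.07.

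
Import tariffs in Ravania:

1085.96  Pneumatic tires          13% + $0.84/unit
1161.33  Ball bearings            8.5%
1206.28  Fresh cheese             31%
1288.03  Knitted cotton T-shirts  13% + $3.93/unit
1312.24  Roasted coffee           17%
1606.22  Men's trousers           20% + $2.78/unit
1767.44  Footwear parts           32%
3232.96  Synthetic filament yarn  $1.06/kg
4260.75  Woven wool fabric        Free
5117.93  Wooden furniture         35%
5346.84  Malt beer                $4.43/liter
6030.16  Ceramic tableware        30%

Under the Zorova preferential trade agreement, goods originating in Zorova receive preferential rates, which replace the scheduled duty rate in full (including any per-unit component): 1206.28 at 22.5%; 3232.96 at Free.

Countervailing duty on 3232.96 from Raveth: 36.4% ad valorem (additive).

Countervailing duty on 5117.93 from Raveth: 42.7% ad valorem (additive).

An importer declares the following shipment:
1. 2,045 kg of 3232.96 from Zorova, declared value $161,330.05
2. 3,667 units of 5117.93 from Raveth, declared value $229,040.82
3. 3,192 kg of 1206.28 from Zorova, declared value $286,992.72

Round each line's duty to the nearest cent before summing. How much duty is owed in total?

Line 1 (3232.96, Zorova, 2,045 kg, $161,330.05):
Base rate for 3232.96 is $1.06/kg.
Origin Zorova qualifies under the Ravania–Zorova agreement and 3232.96 is covered: preferential rate Free applies instead.
The additional-duty order on 3232.96 targets Raveth, not Zorova; it does not apply.
Duty = $161,330.05 × 0% = $0.00.
Line 2 (5117.93, Raveth, 3,667 units, $229,040.82):
Base rate for 5117.93 is 35%.
Additional duty on 5117.93 from Raveth: +42.7%. Applied ad valorem rate: 35% + 42.7% = 77.7%.
Duty = $229,040.82 × 77.7% = $177,964.72.
Line 3 (1206.28, Zorova, 3,192 kg, $286,992.72):
Base rate for 1206.28 is 31%.
Origin Zorova qualifies under the Ravania–Zorova agreement and 1206.28 is covered: preferential rate 22.5% applies instead.
Duty = $286,992.72 × 22.5% = $64,573.36.
Total = $0.00 + $177,964.72 + $64,573.36 = $242,538.08.

$242,538.08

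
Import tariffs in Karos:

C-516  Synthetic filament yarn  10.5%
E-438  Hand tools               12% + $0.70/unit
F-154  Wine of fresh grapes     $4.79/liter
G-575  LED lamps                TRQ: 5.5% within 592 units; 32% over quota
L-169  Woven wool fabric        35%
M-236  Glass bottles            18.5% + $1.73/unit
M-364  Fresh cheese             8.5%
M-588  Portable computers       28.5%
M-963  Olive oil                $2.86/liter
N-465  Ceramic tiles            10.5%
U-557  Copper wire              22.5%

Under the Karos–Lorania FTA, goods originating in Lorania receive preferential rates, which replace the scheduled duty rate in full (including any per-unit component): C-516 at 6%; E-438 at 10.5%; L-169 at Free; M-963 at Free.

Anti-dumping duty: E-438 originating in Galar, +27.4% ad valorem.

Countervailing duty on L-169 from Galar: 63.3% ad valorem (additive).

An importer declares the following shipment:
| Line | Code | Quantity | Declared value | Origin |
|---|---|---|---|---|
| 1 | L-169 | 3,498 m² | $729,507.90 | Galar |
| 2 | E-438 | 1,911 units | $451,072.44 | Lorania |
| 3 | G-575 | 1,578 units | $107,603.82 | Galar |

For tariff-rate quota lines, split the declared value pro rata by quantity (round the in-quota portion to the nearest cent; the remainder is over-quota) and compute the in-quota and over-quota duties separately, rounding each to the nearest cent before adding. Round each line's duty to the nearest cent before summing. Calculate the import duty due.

$788,204.46

Line 1 (L-169, Galar, 3,498 m², $729,507.90):
Base rate for L-169 is 35%.
L-169 has an FTA preferential rate, but origin Galar is not Lorania; base rate stands.
Additional duty on L-169 from Galar: +63.3%. Applied ad valorem rate: 35% + 63.3% = 98.3%.
Duty = $729,507.90 × 98.3% = $717,106.27.
Line 2 (E-438, Lorania, 1,911 units, $451,072.44):
Base rate for E-438 is 12% + $0.70/unit.
Origin Lorania qualifies under the Karos–Lorania agreement and E-438 is covered: preferential rate 10.5% applies instead.
The additional-duty order on E-438 targets Galar, not Lorania; it does not apply.
Duty = $451,072.44 × 10.5% = $47,362.61.
Line 3 (G-575, Galar, 1,578 units, $107,603.82):
Code G-575 is under a tariff-rate quota (threshold 592 units). In-quota: 592 units at 5.5%; over-quota: 986 units at 32%.
Pro-rata value split: in-quota = $107,603.82 × 592/1,578 = $40,368.48; over-quota = $107,603.82 − $40,368.48 = $67,235.34.
In-quota duty = $40,368.48 × 5.5% = $2,220.27. Over-quota duty = $67,235.34 × 32% = $21,515.31.
Line duty = $2,220.27 + $21,515.31 = $23,735.58.
Total = $717,106.27 + $47,362.61 + $23,735.58 = $788,204.46.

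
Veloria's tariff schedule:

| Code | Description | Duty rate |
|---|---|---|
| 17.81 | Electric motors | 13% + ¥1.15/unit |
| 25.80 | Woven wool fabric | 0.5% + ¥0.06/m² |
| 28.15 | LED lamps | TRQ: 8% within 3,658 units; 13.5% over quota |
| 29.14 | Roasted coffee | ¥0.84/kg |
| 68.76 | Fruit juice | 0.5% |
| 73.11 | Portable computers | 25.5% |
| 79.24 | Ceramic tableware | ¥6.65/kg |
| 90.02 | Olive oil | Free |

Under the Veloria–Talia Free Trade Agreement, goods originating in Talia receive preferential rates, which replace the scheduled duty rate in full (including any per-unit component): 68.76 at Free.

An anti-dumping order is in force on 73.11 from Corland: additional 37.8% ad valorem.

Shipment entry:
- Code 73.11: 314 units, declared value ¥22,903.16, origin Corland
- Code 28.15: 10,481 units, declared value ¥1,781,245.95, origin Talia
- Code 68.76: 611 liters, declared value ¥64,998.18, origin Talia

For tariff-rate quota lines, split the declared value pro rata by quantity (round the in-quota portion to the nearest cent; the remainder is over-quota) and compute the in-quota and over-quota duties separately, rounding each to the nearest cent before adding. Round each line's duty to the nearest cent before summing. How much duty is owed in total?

¥220,773.66

Line 1 (73.11, Corland, 314 units, ¥22,903.16):
Base rate for 73.11 is 25.5%.
Additional duty on 73.11 from Corland: +37.8%. Applied ad valorem rate: 25.5% + 37.8% = 63.3%.
Duty = ¥22,903.16 × 63.3% = ¥14,497.70.
Line 2 (28.15, Talia, 10,481 units, ¥1,781,245.95):
Code 28.15 is under a tariff-rate quota (threshold 3,658 units). In-quota: 3,658 units at 8%; over-quota: 6,823 units at 13.5%.
Pro-rata value split: in-quota = ¥1,781,245.95 × 3,658/10,481 = ¥621,677.10; over-quota = ¥1,781,245.95 − ¥621,677.10 = ¥1,159,568.85.
In-quota duty = ¥621,677.10 × 8% = ¥49,734.17. Over-quota duty = ¥1,159,568.85 × 13.5% = ¥156,541.79.
Line duty = ¥49,734.17 + ¥156,541.79 = ¥206,275.96.
Line 3 (68.76, Talia, 611 liters, ¥64,998.18):
Base rate for 68.76 is 0.5%.
Origin Talia qualifies under the Veloria–Talia agreement and 68.76 is covered: preferential rate Free applies instead.
Duty = ¥64,998.18 × 0% = ¥0.00.
Total = ¥14,497.70 + ¥206,275.96 + ¥0.00 = ¥220,773.66.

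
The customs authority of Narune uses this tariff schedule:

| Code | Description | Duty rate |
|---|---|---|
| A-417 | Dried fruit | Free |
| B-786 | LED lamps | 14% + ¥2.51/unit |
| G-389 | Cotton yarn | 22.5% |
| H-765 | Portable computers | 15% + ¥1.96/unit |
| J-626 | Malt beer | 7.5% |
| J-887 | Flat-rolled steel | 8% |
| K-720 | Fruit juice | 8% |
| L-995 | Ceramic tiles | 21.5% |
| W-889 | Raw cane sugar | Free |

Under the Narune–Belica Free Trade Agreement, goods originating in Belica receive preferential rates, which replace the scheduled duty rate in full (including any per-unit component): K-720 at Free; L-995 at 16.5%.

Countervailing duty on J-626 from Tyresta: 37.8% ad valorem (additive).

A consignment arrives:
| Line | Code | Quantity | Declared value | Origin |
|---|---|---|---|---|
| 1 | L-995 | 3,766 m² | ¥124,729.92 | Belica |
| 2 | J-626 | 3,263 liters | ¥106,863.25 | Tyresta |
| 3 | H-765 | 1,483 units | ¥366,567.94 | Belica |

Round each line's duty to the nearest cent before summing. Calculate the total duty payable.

¥126,881.36

Line 1 (L-995, Belica, 3,766 m², ¥124,729.92):
Base rate for L-995 is 21.5%.
Origin Belica qualifies under the Narune–Belica agreement and L-995 is covered: preferential rate 16.5% applies instead.
Duty = ¥124,729.92 × 16.5% = ¥20,580.44.
Line 2 (J-626, Tyresta, 3,263 liters, ¥106,863.25):
Base rate for J-626 is 7.5%.
Additional duty on J-626 from Tyresta: +37.8%. Applied ad valorem rate: 7.5% + 37.8% = 45.3%.
Duty = ¥106,863.25 × 45.3% = ¥48,409.05.
Line 3 (H-765, Belica, 1,483 units, ¥366,567.94):
Base rate for H-765 is 15% + ¥1.96/unit.
Origin Belica is the FTA partner but H-765 is not on the preference list; base rate stands.
Duty = ¥366,567.94 × 15% + 1,483 × ¥1.96 = ¥57,891.87.
Total = ¥20,580.44 + ¥48,409.05 + ¥57,891.87 = ¥126,881.36.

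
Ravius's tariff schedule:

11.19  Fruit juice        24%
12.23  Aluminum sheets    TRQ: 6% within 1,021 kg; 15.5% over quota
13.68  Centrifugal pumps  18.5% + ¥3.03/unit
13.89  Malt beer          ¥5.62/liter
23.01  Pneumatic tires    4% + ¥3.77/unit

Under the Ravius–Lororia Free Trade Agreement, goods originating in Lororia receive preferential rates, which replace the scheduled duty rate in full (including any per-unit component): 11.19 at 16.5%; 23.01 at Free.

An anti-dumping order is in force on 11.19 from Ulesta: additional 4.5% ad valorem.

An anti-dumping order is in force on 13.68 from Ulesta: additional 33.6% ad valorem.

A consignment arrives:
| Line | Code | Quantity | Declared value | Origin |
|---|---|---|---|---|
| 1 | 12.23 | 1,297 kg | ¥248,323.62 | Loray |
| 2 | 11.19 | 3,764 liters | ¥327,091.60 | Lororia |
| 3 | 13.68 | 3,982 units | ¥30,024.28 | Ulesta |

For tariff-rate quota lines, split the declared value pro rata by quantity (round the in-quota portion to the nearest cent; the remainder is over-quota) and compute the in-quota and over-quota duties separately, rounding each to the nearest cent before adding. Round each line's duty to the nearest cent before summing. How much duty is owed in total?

Line 1 (12.23, Loray, 1,297 kg, ¥248,323.62):
Code 12.23 is under a tariff-rate quota (threshold 1,021 kg). In-quota: 1,021 kg at 6%; over-quota: 276 kg at 15.5%.
Pro-rata value split: in-quota = ¥248,323.62 × 1,021/1,297 = ¥195,480.66; over-quota = ¥248,323.62 − ¥195,480.66 = ¥52,842.96.
In-quota duty = ¥195,480.66 × 6% = ¥11,728.84. Over-quota duty = ¥52,842.96 × 15.5% = ¥8,190.66.
Line duty = ¥11,728.84 + ¥8,190.66 = ¥19,919.50.
Line 2 (11.19, Lororia, 3,764 liters, ¥327,091.60):
Base rate for 11.19 is 24%.
Origin Lororia qualifies under the Ravius–Lororia agreement and 11.19 is covered: preferential rate 16.5% applies instead.
The additional-duty order on 11.19 targets Ulesta, not Lororia; it does not apply.
Duty = ¥327,091.60 × 16.5% = ¥53,970.11.
Line 3 (13.68, Ulesta, 3,982 units, ¥30,024.28):
Base rate for 13.68 is 18.5% + ¥3.03/unit.
Additional duty on 13.68 from Ulesta: +33.6%. Applied ad valorem rate: 18.5% + 33.6% = 52.1%.
Duty = ¥30,024.28 × 52.1% + 3,982 × ¥3.03 = ¥27,708.11.
Total = ¥19,919.50 + ¥53,970.11 + ¥27,708.11 = ¥101,597.72.

¥101,597.72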